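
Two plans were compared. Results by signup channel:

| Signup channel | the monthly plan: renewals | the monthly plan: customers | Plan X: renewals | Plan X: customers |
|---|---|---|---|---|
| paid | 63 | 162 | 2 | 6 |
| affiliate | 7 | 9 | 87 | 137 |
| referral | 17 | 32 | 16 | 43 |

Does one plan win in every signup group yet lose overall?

Paid: the monthly plan 63/162 = 38.9%, Plan X 2/6 = 33.3% → the monthly plan
Affiliate: the monthly plan 7/9 = 77.8%, Plan X 87/137 = 63.5% → the monthly plan
Referral: the monthly plan 17/32 = 53.1%, Plan X 16/43 = 37.2% → the monthly plan
Overall: the monthly plan 87/203 = 42.9%, Plan X 105/186 = 56.5% → Plan X
The monthly plan wins each signup group but Plan X wins overall — the comparison reverses. The monthly plan's customers skew toward paid, which has a lower base rate.

Yes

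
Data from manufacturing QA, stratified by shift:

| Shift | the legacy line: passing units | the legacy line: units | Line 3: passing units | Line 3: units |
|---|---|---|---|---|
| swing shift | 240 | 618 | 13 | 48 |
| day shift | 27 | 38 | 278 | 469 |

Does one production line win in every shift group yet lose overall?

Yes

Swing shift: the legacy line 240/618 = 38.8%, Line 3 13/48 = 27.1% → the legacy line
Day shift: the legacy line 27/38 = 71.1%, Line 3 278/469 = 59.3% → the legacy line
Overall: the legacy line 267/656 = 40.7%, Line 3 291/517 = 56.3% → Line 3
The legacy line wins each shift group but Line 3 wins overall — the comparison reverses. The legacy line's units skew toward swing shift, which has a lower base rate.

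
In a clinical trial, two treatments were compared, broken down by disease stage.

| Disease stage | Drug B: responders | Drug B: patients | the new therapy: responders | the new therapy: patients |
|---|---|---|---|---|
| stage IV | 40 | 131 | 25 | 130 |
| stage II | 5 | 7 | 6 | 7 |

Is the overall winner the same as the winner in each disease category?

Stage IV: Drug B 40/131 = 30.5%, the new therapy 25/130 = 19.2% → Drug B
Stage II: Drug B 5/7 = 71.4%, the new therapy 6/7 = 85.7% → the new therapy
Overall: Drug B 45/138 = 32.6%, the new therapy 31/137 = 22.6% → Drug B
Neither sweeps: Drug B wins 1 of 2 groups, the new therapy wins 1. Drug B wins overall but not every group — no Simpson reversal.

No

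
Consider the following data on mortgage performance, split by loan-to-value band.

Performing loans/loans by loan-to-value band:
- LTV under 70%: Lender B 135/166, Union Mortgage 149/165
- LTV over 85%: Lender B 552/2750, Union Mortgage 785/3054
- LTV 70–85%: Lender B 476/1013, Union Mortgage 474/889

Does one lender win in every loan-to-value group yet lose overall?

LTV under 70%: Lender B 135/166 = 81.3%, Union Mortgage 149/165 = 90.3% → Union Mortgage
LTV over 85%: Lender B 552/2750 = 20.1%, Union Mortgage 785/3054 = 25.7% → Union Mortgage
LTV 70–85%: Lender B 476/1013 = 47.0%, Union Mortgage 474/889 = 53.3% → Union Mortgage
Overall: Lender B 1163/3929 = 29.6%, Union Mortgage 1408/4108 = 34.3% → Union Mortgage
Union Mortgage wins overall and in every loan-to-value group — no reversal.

No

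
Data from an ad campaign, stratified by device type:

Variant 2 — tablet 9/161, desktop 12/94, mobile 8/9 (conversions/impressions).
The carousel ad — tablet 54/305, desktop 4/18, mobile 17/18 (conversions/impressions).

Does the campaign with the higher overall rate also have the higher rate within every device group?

Yes

Tablet: Variant 2 9/161 = 5.6%, the carousel ad 54/305 = 17.7% → the carousel ad
Desktop: Variant 2 12/94 = 12.8%, the carousel ad 4/18 = 22.2% → the carousel ad
Mobile: Variant 2 8/9 = 88.9%, the carousel ad 17/18 = 94.4% → the carousel ad
Overall: Variant 2 29/264 = 11.0%, the carousel ad 75/341 = 22.0% → the carousel ad
The carousel ad wins overall and in every device group — no reversal.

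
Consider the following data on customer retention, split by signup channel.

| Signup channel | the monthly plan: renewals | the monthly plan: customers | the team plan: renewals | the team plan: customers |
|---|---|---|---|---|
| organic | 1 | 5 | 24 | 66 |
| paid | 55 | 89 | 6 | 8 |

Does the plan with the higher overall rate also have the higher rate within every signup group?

No

Organic: the monthly plan 1/5 = 20.0%, the team plan 24/66 = 36.4% → the team plan
Paid: the monthly plan 55/89 = 61.8%, the team plan 6/8 = 75.0% → the team plan
Overall: the monthly plan 56/94 = 59.6%, the team plan 30/74 = 40.5% → the monthly plan
The team plan wins each signup group but the monthly plan wins overall — the comparison reverses. The team plan's customers skew toward organic, which has a lower base rate.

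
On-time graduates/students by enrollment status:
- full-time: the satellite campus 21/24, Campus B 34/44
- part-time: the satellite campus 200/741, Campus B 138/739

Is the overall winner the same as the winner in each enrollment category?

Yes

Full-time: the satellite campus 21/24 = 87.5%, Campus B 34/44 = 77.3% → the satellite campus
Part-time: the satellite campus 200/741 = 27.0%, Campus B 138/739 = 18.7% → the satellite campus
Overall: the satellite campus 221/765 = 28.9%, Campus B 172/783 = 22.0% → the satellite campus
The satellite campus wins overall and in every enrollment group — no reversal.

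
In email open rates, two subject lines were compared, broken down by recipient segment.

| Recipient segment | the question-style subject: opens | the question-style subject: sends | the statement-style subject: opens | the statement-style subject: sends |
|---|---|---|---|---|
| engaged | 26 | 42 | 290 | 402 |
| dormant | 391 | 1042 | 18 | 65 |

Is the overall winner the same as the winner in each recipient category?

No

Engaged: the question-style subject 26/42 = 61.9%, the statement-style subject 290/402 = 72.1% → the statement-style subject
Dormant: the question-style subject 391/1042 = 37.5%, the statement-style subject 18/65 = 27.7% → the question-style subject
Overall: the question-style subject 417/1084 = 38.5%, the statement-style subject 308/467 = 66.0% → the statement-style subject
Neither sweeps: the question-style subject wins 1 of 2 groups, the statement-style subject wins 1. The statement-style subject wins overall but not every group — no Simpson reversal.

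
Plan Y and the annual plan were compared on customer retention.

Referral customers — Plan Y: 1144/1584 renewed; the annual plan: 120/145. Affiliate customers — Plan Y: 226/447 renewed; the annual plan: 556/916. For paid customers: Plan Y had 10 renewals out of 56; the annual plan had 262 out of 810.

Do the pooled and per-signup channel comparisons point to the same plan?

Referral: Plan Y 1144/1584 = 72.2%, the annual plan 120/145 = 82.8% → the annual plan
Affiliate: Plan Y 226/447 = 50.6%, the annual plan 556/916 = 60.7% → the annual plan
Paid: Plan Y 10/56 = 17.9%, the annual plan 262/810 = 32.3% → the annual plan
Overall: Plan Y 1380/2087 = 66.1%, the annual plan 938/1871 = 50.1% → Plan Y
The annual plan wins each signup group but Plan Y wins overall — the comparison reverses. The annual plan's customers skew toward paid, which has a lower base rate.

No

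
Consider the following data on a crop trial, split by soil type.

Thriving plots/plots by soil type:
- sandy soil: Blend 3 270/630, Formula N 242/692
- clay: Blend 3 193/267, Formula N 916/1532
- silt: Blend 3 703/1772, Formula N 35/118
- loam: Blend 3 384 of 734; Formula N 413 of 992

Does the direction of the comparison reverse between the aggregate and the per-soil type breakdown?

Yes

Sandy soil: Blend 3 270/630 = 42.9%, Formula N 242/692 = 35.0% → Blend 3
Clay: Blend 3 193/267 = 72.3%, Formula N 916/1532 = 59.8% → Blend 3
Silt: Blend 3 703/1772 = 39.7%, Formula N 35/118 = 29.7% → Blend 3
Loam: Blend 3 384/734 = 52.3%, Formula N 413/992 = 41.6% → Blend 3
Overall: Blend 3 1550/3403 = 45.5%, Formula N 1606/3334 = 48.2% → Formula N
Blend 3 wins each soil group but Formula N wins overall — the comparison reverses. Blend 3's plots skew toward silt, which has a lower base rate.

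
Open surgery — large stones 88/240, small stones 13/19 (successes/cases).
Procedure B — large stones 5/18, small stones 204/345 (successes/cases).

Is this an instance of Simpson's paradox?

Yes

Large stones: open surgery 88/240 = 36.7%, Procedure B 5/18 = 27.8% → open surgery
Small stones: open surgery 13/19 = 68.4%, Procedure B 204/345 = 59.1% → open surgery
Overall: open surgery 101/259 = 39.0%, Procedure B 209/363 = 57.6% → Procedure B
Open surgery wins each stone group but Procedure B wins overall — the comparison reverses. Open surgery's cases skew toward large stones, which has a lower base rate.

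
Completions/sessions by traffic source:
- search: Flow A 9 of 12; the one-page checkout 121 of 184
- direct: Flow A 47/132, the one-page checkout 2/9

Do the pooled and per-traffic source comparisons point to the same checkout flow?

Search: Flow A 9/12 = 75.0%, the one-page checkout 121/184 = 65.8% → Flow A
Direct: Flow A 47/132 = 35.6%, the one-page checkout 2/9 = 22.2% → Flow A
Overall: Flow A 56/144 = 38.9%, the one-page checkout 123/193 = 63.7% → the one-page checkout
Flow A wins each traffic group but the one-page checkout wins overall — the comparison reverses. Flow A's sessions skew toward direct, which has a lower base rate.

No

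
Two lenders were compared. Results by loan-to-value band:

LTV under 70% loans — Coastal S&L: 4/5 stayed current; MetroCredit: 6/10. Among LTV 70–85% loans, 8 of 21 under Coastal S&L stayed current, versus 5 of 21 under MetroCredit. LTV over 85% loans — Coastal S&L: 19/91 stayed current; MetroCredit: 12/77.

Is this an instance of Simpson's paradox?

LTV under 70%: Coastal S&L 4/5 = 80.0%, MetroCredit 6/10 = 60.0% → Coastal S&L
LTV 70–85%: Coastal S&L 8/21 = 38.1%, MetroCredit 5/21 = 23.8% → Coastal S&L
LTV over 85%: Coastal S&L 19/91 = 20.9%, MetroCredit 12/77 = 15.6% → Coastal S&L
Overall: Coastal S&L 31/117 = 26.5%, MetroCredit 23/108 = 21.3% → Coastal S&L
Coastal S&L wins overall and in every loan-to-value group — no reversal.

No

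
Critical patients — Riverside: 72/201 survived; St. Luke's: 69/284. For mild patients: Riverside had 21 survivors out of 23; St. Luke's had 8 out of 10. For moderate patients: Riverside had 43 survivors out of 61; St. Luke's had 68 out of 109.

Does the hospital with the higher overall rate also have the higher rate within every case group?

Yes

Critical: Riverside 72/201 = 35.8%, St. Luke's 69/284 = 24.3% → Riverside
Mild: Riverside 21/23 = 91.3%, St. Luke's 8/10 = 80.0% → Riverside
Moderate: Riverside 43/61 = 70.5%, St. Luke's 68/109 = 62.4% → Riverside
Overall: Riverside 136/285 = 47.7%, St. Luke's 145/403 = 36.0% → Riverside
Riverside wins overall and in every case group — no reversal.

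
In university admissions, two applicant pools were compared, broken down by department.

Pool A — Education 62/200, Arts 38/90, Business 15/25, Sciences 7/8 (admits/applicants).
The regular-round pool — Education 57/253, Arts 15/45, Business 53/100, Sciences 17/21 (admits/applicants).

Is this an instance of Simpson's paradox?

Education: Pool A 62/200 = 31.0%, the regular-round pool 57/253 = 22.5% → Pool A
Arts: Pool A 38/90 = 42.2%, the regular-round pool 15/45 = 33.3% → Pool A
Business: Pool A 15/25 = 60.0%, the regular-round pool 53/100 = 53.0% → Pool A
Sciences: Pool A 7/8 = 87.5%, the regular-round pool 17/21 = 81.0% → Pool A
Overall: Pool A 122/323 = 37.8%, the regular-round pool 142/419 = 33.9% → Pool A
Pool A wins overall and in every department group — no reversal.

No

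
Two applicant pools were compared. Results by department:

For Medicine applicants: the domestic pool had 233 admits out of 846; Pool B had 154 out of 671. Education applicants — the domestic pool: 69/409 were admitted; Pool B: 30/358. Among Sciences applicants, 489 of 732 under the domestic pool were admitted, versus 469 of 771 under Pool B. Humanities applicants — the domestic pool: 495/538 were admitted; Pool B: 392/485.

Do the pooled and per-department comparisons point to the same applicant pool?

Yes

Medicine: the domestic pool 233/846 = 27.5%, Pool B 154/671 = 23.0% → the domestic pool
Education: the domestic pool 69/409 = 16.9%, Pool B 30/358 = 8.4% → the domestic pool
Sciences: the domestic pool 489/732 = 66.8%, Pool B 469/771 = 60.8% → the domestic pool
Humanities: the domestic pool 495/538 = 92.0%, Pool B 392/485 = 80.8% → the domestic pool
Overall: the domestic pool 1286/2525 = 50.9%, Pool B 1045/2285 = 45.7% → the domestic pool
The domestic pool wins overall and in every department group — no reversal.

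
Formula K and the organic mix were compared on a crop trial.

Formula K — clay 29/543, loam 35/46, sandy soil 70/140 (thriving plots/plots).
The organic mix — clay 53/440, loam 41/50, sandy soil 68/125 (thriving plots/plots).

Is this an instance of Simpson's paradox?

No

Clay: Formula K 29/543 = 5.3%, the organic mix 53/440 = 12.0% → the organic mix
Loam: Formula K 35/46 = 76.1%, the organic mix 41/50 = 82.0% → the organic mix
Sandy soil: Formula K 70/140 = 50.0%, the organic mix 68/125 = 54.4% → the organic mix
Overall: Formula K 134/729 = 18.4%, the organic mix 162/615 = 26.3% → the organic mix
The organic mix wins overall and in every soil group — no reversal.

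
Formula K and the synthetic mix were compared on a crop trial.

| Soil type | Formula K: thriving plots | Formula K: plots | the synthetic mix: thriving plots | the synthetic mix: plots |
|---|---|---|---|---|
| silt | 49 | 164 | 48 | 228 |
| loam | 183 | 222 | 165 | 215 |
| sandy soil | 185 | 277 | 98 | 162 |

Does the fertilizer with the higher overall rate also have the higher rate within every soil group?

Silt: Formula K 49/164 = 29.9%, the synthetic mix 48/228 = 21.1% → Formula K
Loam: Formula K 183/222 = 82.4%, the synthetic mix 165/215 = 76.7% → Formula K
Sandy soil: Formula K 185/277 = 66.8%, the synthetic mix 98/162 = 60.5% → Formula K
Overall: Formula K 417/663 = 62.9%, the synthetic mix 311/605 = 51.4% → Formula K
Formula K wins overall and in every soil group — no reversal.

Yes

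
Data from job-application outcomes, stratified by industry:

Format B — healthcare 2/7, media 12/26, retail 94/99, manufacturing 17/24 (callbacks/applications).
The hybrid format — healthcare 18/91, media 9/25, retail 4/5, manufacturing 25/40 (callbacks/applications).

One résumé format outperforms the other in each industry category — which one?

Format B

Healthcare: Format B 2/7 = 28.6%, the hybrid format 18/91 = 19.8% → Format B
Media: Format B 12/26 = 46.2%, the hybrid format 9/25 = 36.0% → Format B
Retail: Format B 94/99 = 94.9%, the hybrid format 4/5 = 80.0% → Format B
Manufacturing: Format B 17/24 = 70.8%, the hybrid format 25/40 = 62.5% → Format B
Format B has the higher rate in all 4 groups.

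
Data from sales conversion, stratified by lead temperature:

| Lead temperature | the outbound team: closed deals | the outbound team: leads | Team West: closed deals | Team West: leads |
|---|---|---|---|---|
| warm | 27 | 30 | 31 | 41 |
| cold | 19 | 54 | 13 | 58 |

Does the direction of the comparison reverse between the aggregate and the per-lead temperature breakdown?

No

Warm: the outbound team 27/30 = 90.0%, Team West 31/41 = 75.6% → the outbound team
Cold: the outbound team 19/54 = 35.2%, Team West 13/58 = 22.4% → the outbound team
Overall: the outbound team 46/84 = 54.8%, Team West 44/99 = 44.4% → the outbound team
The outbound team wins overall and in every lead group — no reversal.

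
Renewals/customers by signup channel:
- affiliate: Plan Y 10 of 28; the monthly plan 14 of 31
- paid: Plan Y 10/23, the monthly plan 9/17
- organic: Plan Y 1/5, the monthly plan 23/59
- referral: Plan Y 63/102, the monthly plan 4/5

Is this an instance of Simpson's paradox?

Affiliate: Plan Y 10/28 = 35.7%, the monthly plan 14/31 = 45.2% → the monthly plan
Paid: Plan Y 10/23 = 43.5%, the monthly plan 9/17 = 52.9% → the monthly plan
Organic: Plan Y 1/5 = 20.0%, the monthly plan 23/59 = 39.0% → the monthly plan
Referral: Plan Y 63/102 = 61.8%, the monthly plan 4/5 = 80.0% → the monthly plan
Overall: Plan Y 84/158 = 53.2%, the monthly plan 50/112 = 44.6% → Plan Y
The monthly plan wins each signup group but Plan Y wins overall — the comparison reverses. The monthly plan's customers skew toward organic, which has a lower base rate.

Yes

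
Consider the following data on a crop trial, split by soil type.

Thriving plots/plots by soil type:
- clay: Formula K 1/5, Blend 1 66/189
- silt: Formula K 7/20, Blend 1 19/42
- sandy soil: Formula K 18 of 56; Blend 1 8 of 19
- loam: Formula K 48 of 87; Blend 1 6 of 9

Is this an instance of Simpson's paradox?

Yes

Clay: Formula K 1/5 = 20.0%, Blend 1 66/189 = 34.9% → Blend 1
Silt: Formula K 7/20 = 35.0%, Blend 1 19/42 = 45.2% → Blend 1
Sandy soil: Formula K 18/56 = 32.1%, Blend 1 8/19 = 42.1% → Blend 1
Loam: Formula K 48/87 = 55.2%, Blend 1 6/9 = 66.7% → Blend 1
Overall: Formula K 74/168 = 44.0%, Blend 1 99/259 = 38.2% → Formula K
Blend 1 wins each soil group but Formula K wins overall — the comparison reverses. Blend 1's plots skew toward clay, which has a lower base rate.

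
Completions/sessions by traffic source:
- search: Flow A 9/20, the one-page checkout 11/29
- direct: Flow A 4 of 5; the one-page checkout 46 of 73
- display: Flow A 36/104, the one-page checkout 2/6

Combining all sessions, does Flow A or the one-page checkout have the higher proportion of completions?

the one-page checkout

Search: Flow A 9/20 = 45.0%, the one-page checkout 11/29 = 37.9% → Flow A
Direct: Flow A 4/5 = 80.0%, the one-page checkout 46/73 = 63.0% → Flow A
Display: Flow A 36/104 = 34.6%, the one-page checkout 2/6 = 33.3% → Flow A
Overall: Flow A 49/129 = 38.0%, the one-page checkout 59/108 = 54.6% → the one-page checkout
(Flow A wins every traffic group but the one-page checkout wins overall — Flow A's sessions skew toward the low-rate display group.)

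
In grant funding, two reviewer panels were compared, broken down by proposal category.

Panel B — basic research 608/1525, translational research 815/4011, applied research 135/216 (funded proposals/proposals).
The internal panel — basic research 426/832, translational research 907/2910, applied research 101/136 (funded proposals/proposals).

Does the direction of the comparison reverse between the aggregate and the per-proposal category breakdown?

No

Basic research: Panel B 608/1525 = 39.9%, the internal panel 426/832 = 51.2% → the internal panel
Translational research: Panel B 815/4011 = 20.3%, the internal panel 907/2910 = 31.2% → the internal panel
Applied research: Panel B 135/216 = 62.5%, the internal panel 101/136 = 74.3% → the internal panel
Overall: Panel B 1558/5752 = 27.1%, the internal panel 1434/3878 = 37.0% → the internal panel
The internal panel wins overall and in every proposal group — no reversal.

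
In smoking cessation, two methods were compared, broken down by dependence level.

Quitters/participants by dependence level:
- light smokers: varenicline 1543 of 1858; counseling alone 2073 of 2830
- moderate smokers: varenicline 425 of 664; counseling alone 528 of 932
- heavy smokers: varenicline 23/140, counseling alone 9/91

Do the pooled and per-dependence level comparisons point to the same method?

Light smokers: varenicline 1543/1858 = 83.0%, counseling alone 2073/2830 = 73.3% → varenicline
Moderate smokers: varenicline 425/664 = 64.0%, counseling alone 528/932 = 56.7% → varenicline
Heavy smokers: varenicline 23/140 = 16.4%, counseling alone 9/91 = 9.9% → varenicline
Overall: varenicline 1991/2662 = 74.8%, counseling alone 2610/3853 = 67.7% → varenicline
Varenicline wins overall and in every dependence group — no reversal.

Yes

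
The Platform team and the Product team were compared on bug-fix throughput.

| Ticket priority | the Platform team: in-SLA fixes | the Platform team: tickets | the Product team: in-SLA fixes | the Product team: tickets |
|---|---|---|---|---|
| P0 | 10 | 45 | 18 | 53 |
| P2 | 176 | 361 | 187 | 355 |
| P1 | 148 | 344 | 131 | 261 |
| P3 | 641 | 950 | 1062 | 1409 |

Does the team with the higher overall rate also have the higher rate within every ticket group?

Yes

P0: the Platform team 10/45 = 22.2%, the Product team 18/53 = 34.0% → the Product team
P2: the Platform team 176/361 = 48.8%, the Product team 187/355 = 52.7% → the Product team
P1: the Platform team 148/344 = 43.0%, the Product team 131/261 = 50.2% → the Product team
P3: the Platform team 641/950 = 67.5%, the Product team 1062/1409 = 75.4% → the Product team
Overall: the Platform team 975/1700 = 57.4%, the Product team 1398/2078 = 67.3% → the Product team
The Product team wins overall and in every ticket group — no reversal.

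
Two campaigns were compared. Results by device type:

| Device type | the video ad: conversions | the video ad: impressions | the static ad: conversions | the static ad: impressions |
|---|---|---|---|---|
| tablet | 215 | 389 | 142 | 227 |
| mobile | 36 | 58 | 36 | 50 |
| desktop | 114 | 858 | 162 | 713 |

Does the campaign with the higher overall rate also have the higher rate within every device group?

Tablet: the video ad 215/389 = 55.3%, the static ad 142/227 = 62.6% → the static ad
Mobile: the video ad 36/58 = 62.1%, the static ad 36/50 = 72.0% → the static ad
Desktop: the video ad 114/858 = 13.3%, the static ad 162/713 = 22.7% → the static ad
Overall: the video ad 365/1305 = 28.0%, the static ad 340/990 = 34.3% → the static ad
The static ad wins overall and in every device group — no reversal.

Yes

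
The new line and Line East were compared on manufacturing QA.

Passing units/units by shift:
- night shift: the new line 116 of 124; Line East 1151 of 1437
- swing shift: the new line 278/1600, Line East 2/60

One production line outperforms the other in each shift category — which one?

the new line

Night shift: the new line 116/124 = 93.5%, Line East 1151/1437 = 80.1% → the new line
Swing shift: the new line 278/1600 = 17.4%, Line East 2/60 = 3.3% → the new line
The new line has the higher rate in both groups.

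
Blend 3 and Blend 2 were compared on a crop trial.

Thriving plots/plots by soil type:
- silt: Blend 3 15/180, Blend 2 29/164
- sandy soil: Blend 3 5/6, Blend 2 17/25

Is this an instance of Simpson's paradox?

Silt: Blend 3 15/180 = 8.3%, Blend 2 29/164 = 17.7% → Blend 2
Sandy soil: Blend 3 5/6 = 83.3%, Blend 2 17/25 = 68.0% → Blend 3
Overall: Blend 3 20/186 = 10.8%, Blend 2 46/189 = 24.3% → Blend 2
Neither sweeps: Blend 3 wins 1 of 2 groups, Blend 2 wins 1. Blend 2 wins overall but not every group — no Simpson reversal.

No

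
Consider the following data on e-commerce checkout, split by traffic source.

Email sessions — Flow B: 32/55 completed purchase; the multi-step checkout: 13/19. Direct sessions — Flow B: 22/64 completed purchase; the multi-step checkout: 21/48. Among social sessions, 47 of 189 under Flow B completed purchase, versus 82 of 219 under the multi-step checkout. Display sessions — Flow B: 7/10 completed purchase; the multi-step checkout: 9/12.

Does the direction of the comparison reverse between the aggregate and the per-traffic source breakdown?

No

Email: Flow B 32/55 = 58.2%, the multi-step checkout 13/19 = 68.4% → the multi-step checkout
Direct: Flow B 22/64 = 34.4%, the multi-step checkout 21/48 = 43.8% → the multi-step checkout
Social: Flow B 47/189 = 24.9%, the multi-step checkout 82/219 = 37.4% → the multi-step checkout
Display: Flow B 7/10 = 70.0%, the multi-step checkout 9/12 = 75.0% → the multi-step checkout
Overall: Flow B 108/318 = 34.0%, the multi-step checkout 125/298 = 41.9% → the multi-step checkout
The multi-step checkout wins overall and in every traffic group — no reversal.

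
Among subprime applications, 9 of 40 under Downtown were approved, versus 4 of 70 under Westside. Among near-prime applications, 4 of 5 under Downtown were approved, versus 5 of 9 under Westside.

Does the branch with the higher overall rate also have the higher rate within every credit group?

Subprime: Downtown 9/40 = 22.5%, Westside 4/70 = 5.7% → Downtown
Near-prime: Downtown 4/5 = 80.0%, Westside 5/9 = 55.6% → Downtown
Overall: Downtown 13/45 = 28.9%, Westside 9/79 = 11.4% → Downtown
Downtown wins overall and in every credit group — no reversal.

Yes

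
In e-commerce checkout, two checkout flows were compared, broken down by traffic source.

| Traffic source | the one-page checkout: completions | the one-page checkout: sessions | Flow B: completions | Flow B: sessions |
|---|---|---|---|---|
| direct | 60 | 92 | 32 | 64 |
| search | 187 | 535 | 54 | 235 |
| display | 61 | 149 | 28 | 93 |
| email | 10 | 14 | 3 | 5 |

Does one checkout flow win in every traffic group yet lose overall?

Direct: the one-page checkout 60/92 = 65.2%, Flow B 32/64 = 50.0% → the one-page checkout
Search: the one-page checkout 187/535 = 35.0%, Flow B 54/235 = 23.0% → the one-page checkout
Display: the one-page checkout 61/149 = 40.9%, Flow B 28/93 = 30.1% → the one-page checkout
Email: the one-page checkout 10/14 = 71.4%, Flow B 3/5 = 60.0% → the one-page checkout
Overall: the one-page checkout 318/790 = 40.3%, Flow B 117/397 = 29.5% → the one-page checkout
The one-page checkout wins overall and in every traffic group — no reversal.

No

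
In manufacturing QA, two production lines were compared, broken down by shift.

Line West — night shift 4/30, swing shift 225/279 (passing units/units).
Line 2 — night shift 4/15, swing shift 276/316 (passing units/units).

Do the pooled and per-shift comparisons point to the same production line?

Night shift: Line West 4/30 = 13.3%, Line 2 4/15 = 26.7% → Line 2
Swing shift: Line West 225/279 = 80.6%, Line 2 276/316 = 87.3% → Line 2
Overall: Line West 229/309 = 74.1%, Line 2 280/331 = 84.6% → Line 2
Line 2 wins overall and in every shift group — no reversal.

Yes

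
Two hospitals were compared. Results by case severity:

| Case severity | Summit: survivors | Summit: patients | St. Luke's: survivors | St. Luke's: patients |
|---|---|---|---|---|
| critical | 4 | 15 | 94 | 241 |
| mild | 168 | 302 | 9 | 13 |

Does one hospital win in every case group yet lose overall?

Critical: Summit 4/15 = 26.7%, St. Luke's 94/241 = 39.0% → St. Luke's
Mild: Summit 168/302 = 55.6%, St. Luke's 9/13 = 69.2% → St. Luke's
Overall: Summit 172/317 = 54.3%, St. Luke's 103/254 = 40.6% → Summit
St. Luke's wins each case group but Summit wins overall — the comparison reverses. St. Luke's's patients skew toward critical, which has a lower base rate.

Yes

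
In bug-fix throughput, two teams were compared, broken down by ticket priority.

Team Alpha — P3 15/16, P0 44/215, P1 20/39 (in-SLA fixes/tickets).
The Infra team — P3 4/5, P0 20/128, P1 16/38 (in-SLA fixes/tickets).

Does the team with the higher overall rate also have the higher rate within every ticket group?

Yes

P3: Team Alpha 15/16 = 93.8%, the Infra team 4/5 = 80.0% → Team Alpha
P0: Team Alpha 44/215 = 20.5%, the Infra team 20/128 = 15.6% → Team Alpha
P1: Team Alpha 20/39 = 51.3%, the Infra team 16/38 = 42.1% → Team Alpha
Overall: Team Alpha 79/270 = 29.3%, the Infra team 40/171 = 23.4% → Team Alpha
Team Alpha wins overall and in every ticket group — no reversal.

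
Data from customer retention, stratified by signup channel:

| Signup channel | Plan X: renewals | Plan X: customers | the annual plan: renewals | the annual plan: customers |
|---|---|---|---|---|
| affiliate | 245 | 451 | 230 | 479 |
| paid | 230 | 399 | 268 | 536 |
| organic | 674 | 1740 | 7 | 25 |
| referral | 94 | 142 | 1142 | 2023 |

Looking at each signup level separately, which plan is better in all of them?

Affiliate: Plan X 245/451 = 54.3%, the annual plan 230/479 = 48.0% → Plan X
Paid: Plan X 230/399 = 57.6%, the annual plan 268/536 = 50.0% → Plan X
Organic: Plan X 674/1740 = 38.7%, the annual plan 7/25 = 28.0% → Plan X
Referral: Plan X 94/142 = 66.2%, the annual plan 1142/2023 = 56.5% → Plan X
Plan X has the higher rate in all 4 groups.

Plan X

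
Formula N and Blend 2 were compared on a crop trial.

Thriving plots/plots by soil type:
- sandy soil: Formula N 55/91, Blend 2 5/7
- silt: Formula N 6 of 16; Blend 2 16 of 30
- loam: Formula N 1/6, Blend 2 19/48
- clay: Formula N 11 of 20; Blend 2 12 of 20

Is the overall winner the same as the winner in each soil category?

No

Sandy soil: Formula N 55/91 = 60.4%, Blend 2 5/7 = 71.4% → Blend 2
Silt: Formula N 6/16 = 37.5%, Blend 2 16/30 = 53.3% → Blend 2
Loam: Formula N 1/6 = 16.7%, Blend 2 19/48 = 39.6% → Blend 2
Clay: Formula N 11/20 = 55.0%, Blend 2 12/20 = 60.0% → Blend 2
Overall: Formula N 73/133 = 54.9%, Blend 2 52/105 = 49.5% → Formula N
Blend 2 wins each soil group but Formula N wins overall — the comparison reverses. Blend 2's plots skew toward loam, which has a lower base rate.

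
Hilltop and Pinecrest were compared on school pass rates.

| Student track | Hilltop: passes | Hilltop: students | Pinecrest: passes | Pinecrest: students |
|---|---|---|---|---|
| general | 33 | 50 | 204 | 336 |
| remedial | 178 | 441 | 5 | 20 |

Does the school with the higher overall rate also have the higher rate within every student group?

General: Hilltop 33/50 = 66.0%, Pinecrest 204/336 = 60.7% → Hilltop
Remedial: Hilltop 178/441 = 40.4%, Pinecrest 5/20 = 25.0% → Hilltop
Overall: Hilltop 211/491 = 43.0%, Pinecrest 209/356 = 58.7% → Pinecrest
Hilltop wins each student group but Pinecrest wins overall — the comparison reverses. Hilltop's students skew toward remedial, which has a lower base rate.

No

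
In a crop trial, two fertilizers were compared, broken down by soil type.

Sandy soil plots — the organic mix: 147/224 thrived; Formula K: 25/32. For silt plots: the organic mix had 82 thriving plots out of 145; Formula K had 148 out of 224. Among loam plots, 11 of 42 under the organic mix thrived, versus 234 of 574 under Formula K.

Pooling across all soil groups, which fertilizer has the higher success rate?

Sandy soil: the organic mix 147/224 = 65.6%, Formula K 25/32 = 78.1% → Formula K
Silt: the organic mix 82/145 = 56.6%, Formula K 148/224 = 66.1% → Formula K
Loam: the organic mix 11/42 = 26.2%, Formula K 234/574 = 40.8% → Formula K
Overall: the organic mix 240/411 = 58.4%, Formula K 407/830 = 49.0% → the organic mix
(Formula K wins every soil group but the organic mix wins overall — Formula K's plots skew toward the low-rate loam group.)

the organic mix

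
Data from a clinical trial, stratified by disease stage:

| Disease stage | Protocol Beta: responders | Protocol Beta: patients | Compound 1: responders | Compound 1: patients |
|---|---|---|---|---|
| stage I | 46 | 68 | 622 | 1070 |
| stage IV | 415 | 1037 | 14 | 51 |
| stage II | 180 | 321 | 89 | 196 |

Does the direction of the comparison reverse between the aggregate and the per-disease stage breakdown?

Yes

Stage I: Protocol Beta 46/68 = 67.6%, Compound 1 622/1070 = 58.1% → Protocol Beta
Stage IV: Protocol Beta 415/1037 = 40.0%, Compound 1 14/51 = 27.5% → Protocol Beta
Stage II: Protocol Beta 180/321 = 56.1%, Compound 1 89/196 = 45.4% → Protocol Beta
Overall: Protocol Beta 641/1426 = 45.0%, Compound 1 725/1317 = 55.0% → Compound 1
Protocol Beta wins each disease group but Compound 1 wins overall — the comparison reverses. Protocol Beta's patients skew toward stage IV, which has a lower base rate.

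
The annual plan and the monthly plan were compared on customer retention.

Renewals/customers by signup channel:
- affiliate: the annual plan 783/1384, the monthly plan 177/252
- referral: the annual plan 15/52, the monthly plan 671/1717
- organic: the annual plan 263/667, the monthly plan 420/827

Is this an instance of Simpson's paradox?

Affiliate: the annual plan 783/1384 = 56.6%, the monthly plan 177/252 = 70.2% → the monthly plan
Referral: the annual plan 15/52 = 28.8%, the monthly plan 671/1717 = 39.1% → the monthly plan
Organic: the annual plan 263/667 = 39.4%, the monthly plan 420/827 = 50.8% → the monthly plan
Overall: the annual plan 1061/2103 = 50.5%, the monthly plan 1268/2796 = 45.4% → the annual plan
The monthly plan wins each signup group but the annual plan wins overall — the comparison reverses. The monthly plan's customers skew toward referral, which has a lower base rate.

Yes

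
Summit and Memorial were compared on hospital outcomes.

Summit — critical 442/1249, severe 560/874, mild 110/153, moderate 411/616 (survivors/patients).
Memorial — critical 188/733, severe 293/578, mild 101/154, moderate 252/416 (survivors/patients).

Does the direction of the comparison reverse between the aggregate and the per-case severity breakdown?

No

Critical: Summit 442/1249 = 35.4%, Memorial 188/733 = 25.6% → Summit
Severe: Summit 560/874 = 64.1%, Memorial 293/578 = 50.7% → Summit
Mild: Summit 110/153 = 71.9%, Memorial 101/154 = 65.6% → Summit
Moderate: Summit 411/616 = 66.7%, Memorial 252/416 = 60.6% → Summit
Overall: Summit 1523/2892 = 52.7%, Memorial 834/1881 = 44.3% → Summit
Summit wins overall and in every case group — no reversal.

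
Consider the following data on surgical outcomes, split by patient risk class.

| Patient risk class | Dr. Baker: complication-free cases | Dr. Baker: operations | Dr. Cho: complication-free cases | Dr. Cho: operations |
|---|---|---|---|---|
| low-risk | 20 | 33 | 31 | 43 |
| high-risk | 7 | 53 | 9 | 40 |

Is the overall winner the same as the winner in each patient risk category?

Low-risk: Dr. Baker 20/33 = 60.6%, Dr. Cho 31/43 = 72.1% → Dr. Cho
High-risk: Dr. Baker 7/53 = 13.2%, Dr. Cho 9/40 = 22.5% → Dr. Cho
Overall: Dr. Baker 27/86 = 31.4%, Dr. Cho 40/83 = 48.2% → Dr. Cho
Dr. Cho wins overall and in every patient risk group — no reversal.

Yes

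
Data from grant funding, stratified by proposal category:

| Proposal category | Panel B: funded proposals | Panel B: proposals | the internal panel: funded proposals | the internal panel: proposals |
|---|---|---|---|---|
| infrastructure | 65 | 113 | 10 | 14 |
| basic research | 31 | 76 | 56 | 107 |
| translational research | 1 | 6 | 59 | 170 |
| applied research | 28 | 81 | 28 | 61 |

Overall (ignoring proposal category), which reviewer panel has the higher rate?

Panel B

Infrastructure: Panel B 65/113 = 57.5%, the internal panel 10/14 = 71.4% → the internal panel
Basic research: Panel B 31/76 = 40.8%, the internal panel 56/107 = 52.3% → the internal panel
Translational research: Panel B 1/6 = 16.7%, the internal panel 59/170 = 34.7% → the internal panel
Applied research: Panel B 28/81 = 34.6%, the internal panel 28/61 = 45.9% → the internal panel
Overall: Panel B 125/276 = 45.3%, the internal panel 153/352 = 43.5% → Panel B
(The internal panel wins every proposal group but Panel B wins overall — the internal panel's proposals skew toward the low-rate translational research group.)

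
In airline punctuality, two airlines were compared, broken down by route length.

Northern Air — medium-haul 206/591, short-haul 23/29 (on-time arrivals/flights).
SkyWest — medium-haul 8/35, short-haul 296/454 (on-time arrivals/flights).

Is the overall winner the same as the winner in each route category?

Medium-haul: Northern Air 206/591 = 34.9%, SkyWest 8/35 = 22.9% → Northern Air
Short-haul: Northern Air 23/29 = 79.3%, SkyWest 296/454 = 65.2% → Northern Air
Overall: Northern Air 229/620 = 36.9%, SkyWest 304/489 = 62.2% → SkyWest
Northern Air wins each route group but SkyWest wins overall — the comparison reverses. Northern Air's flights skew toward medium-haul, which has a lower base rate.

No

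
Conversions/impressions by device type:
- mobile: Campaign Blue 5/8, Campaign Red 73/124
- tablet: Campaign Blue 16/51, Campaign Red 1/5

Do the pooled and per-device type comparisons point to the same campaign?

Mobile: Campaign Blue 5/8 = 62.5%, Campaign Red 73/124 = 58.9% → Campaign Blue
Tablet: Campaign Blue 16/51 = 31.4%, Campaign Red 1/5 = 20.0% → Campaign Blue
Overall: Campaign Blue 21/59 = 35.6%, Campaign Red 74/129 = 57.4% → Campaign Red
Campaign Blue wins each device group but Campaign Red wins overall — the comparison reverses. Campaign Blue's impressions skew toward tablet, which has a lower base rate.

No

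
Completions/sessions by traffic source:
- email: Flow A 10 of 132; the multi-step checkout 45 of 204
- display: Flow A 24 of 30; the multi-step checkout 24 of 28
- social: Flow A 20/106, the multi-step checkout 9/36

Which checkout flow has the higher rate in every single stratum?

Email: Flow A 10/132 = 7.6%, the multi-step checkout 45/204 = 22.1% → the multi-step checkout
Display: Flow A 24/30 = 80.0%, the multi-step checkout 24/28 = 85.7% → the multi-step checkout
Social: Flow A 20/106 = 18.9%, the multi-step checkout 9/36 = 25.0% → the multi-step checkout
The multi-step checkout has the higher rate in all 3 groups.

the multi-step checkout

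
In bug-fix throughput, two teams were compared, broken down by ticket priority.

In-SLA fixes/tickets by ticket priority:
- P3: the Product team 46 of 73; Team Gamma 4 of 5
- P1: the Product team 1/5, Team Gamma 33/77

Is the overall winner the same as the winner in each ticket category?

P3: the Product team 46/73 = 63.0%, Team Gamma 4/5 = 80.0% → Team Gamma
P1: the Product team 1/5 = 20.0%, Team Gamma 33/77 = 42.9% → Team Gamma
Overall: the Product team 47/78 = 60.3%, Team Gamma 37/82 = 45.1% → the Product team
Team Gamma wins each ticket group but the Product team wins overall — the comparison reverses. Team Gamma's tickets skew toward P1, which has a lower base rate.

No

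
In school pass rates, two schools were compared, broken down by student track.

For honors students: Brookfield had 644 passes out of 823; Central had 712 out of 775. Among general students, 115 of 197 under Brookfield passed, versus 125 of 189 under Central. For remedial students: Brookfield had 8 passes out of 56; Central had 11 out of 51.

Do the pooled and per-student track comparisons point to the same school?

Honors: Brookfield 644/823 = 78.3%, Central 712/775 = 91.9% → Central
General: Brookfield 115/197 = 58.4%, Central 125/189 = 66.1% → Central
Remedial: Brookfield 8/56 = 14.3%, Central 11/51 = 21.6% → Central
Overall: Brookfield 767/1076 = 71.3%, Central 848/1015 = 83.5% → Central
Central wins overall and in every student group — no reversal.

Yes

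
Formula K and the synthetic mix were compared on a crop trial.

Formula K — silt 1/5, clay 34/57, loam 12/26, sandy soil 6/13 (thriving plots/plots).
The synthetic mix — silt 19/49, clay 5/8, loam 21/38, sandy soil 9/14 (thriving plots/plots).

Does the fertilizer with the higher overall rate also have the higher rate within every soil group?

Silt: Formula K 1/5 = 20.0%, the synthetic mix 19/49 = 38.8% → the synthetic mix
Clay: Formula K 34/57 = 59.6%, the synthetic mix 5/8 = 62.5% → the synthetic mix
Loam: Formula K 12/26 = 46.2%, the synthetic mix 21/38 = 55.3% → the synthetic mix
Sandy soil: Formula K 6/13 = 46.2%, the synthetic mix 9/14 = 64.3% → the synthetic mix
Overall: Formula K 53/101 = 52.5%, the synthetic mix 54/109 = 49.5% → Formula K
The synthetic mix wins each soil group but Formula K wins overall — the comparison reverses. The synthetic mix's plots skew toward silt, which has a lower base rate.

No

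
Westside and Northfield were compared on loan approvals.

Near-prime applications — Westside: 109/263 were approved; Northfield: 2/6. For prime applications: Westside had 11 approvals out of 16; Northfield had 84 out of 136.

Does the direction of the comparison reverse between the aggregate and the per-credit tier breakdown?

Yes

Near-prime: Westside 109/263 = 41.4%, Northfield 2/6 = 33.3% → Westside
Prime: Westside 11/16 = 68.8%, Northfield 84/136 = 61.8% → Westside
Overall: Westside 120/279 = 43.0%, Northfield 86/142 = 60.6% → Northfield
Westside wins each credit group but Northfield wins overall — the comparison reverses. Westside's applications skew toward near-prime, which has a lower base rate.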